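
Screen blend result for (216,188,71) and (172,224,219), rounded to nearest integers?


Screen: C = 255 - (255-A)×(255-B)/255, rounded to nearest integer
R: 255 - (255-216)×(255-172)/255 = 255 - 3237/255 ≈ 255 - 12.694 = 242.306 → 242
G: 255 - (255-188)×(255-224)/255 = 255 - 2077/255 ≈ 255 - 8.145 = 246.855 → 247
B: 255 - (255-71)×(255-219)/255 = 255 - 6624/255 ≈ 255 - 25.976 = 229.024 → 229
= RGB(242, 247, 229)


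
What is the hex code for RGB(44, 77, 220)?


R = 44 → 2C (hex)
G = 77 → 4D (hex)
B = 220 → DC (hex)
Hex = #2C4DDC


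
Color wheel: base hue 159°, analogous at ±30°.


Base hue: 159°
Left analog: (159 - 30) mod 360 = 129°
Right analog: (159 + 30) mod 360 = 189°
Analogous hues = 129° and 189°


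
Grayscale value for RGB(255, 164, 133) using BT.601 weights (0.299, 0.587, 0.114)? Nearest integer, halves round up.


Gray = 0.299×R + 0.587×G + 0.114×B
Gray = 0.299×255 + 0.587×164 + 0.114×133
Gray = 76.245 + 96.268 + 15.162
Gray = 187.675 → round half up → 188
Gray = 188


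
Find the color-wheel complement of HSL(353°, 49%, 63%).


Complement = opposite side of color wheel = hue + 180°
H' = (353 + 180) mod 360 = 173°
S and L unchanged.
= HSL(173°, 49%, 63%)


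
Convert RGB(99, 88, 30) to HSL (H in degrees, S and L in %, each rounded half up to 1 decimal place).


Normalize: R'=99/255≈0.3882, G'=88/255≈0.3451, B'=30/255≈0.1176
Max=99/255, Min=30/255, Δ=Max-Min=69/255
L = (Max+Min)/2 = (99+30)/510 = 129/510 = 0.25294… → L = 25.3%
L ≤ 0.5 → S = Δ/(Max+Min) = 69/(99+30) = 69/129 = 0.53488… → S = 53.5%
(the 1/255 factors cancel in S and H, so raw channel differences can be used)
Max is R' → H = 60 × (((G-B)/Δ) mod 6) = 60 × (((88-30)/69) mod 6)
  58/69 = 0.8405…
  H = 60 × 0.8405… = 50.434…° → H = 50.4°
= HSL(50.4°, 53.5%, 25.3%)


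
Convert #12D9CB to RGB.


12 → 18 (R)
D9 → 217 (G)
CB → 203 (B)
= RGB(18, 217, 203)


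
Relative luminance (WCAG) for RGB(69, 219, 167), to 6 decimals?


Linearize each channel (sRGB transfer function): c = v/255; c_lin = c/12.92 if c ≤ 0.04045, else ((c+0.055)/1.055)^2.4
  R: 69/255 ≈ 0.270588 > 0.04045 → ((0.270588+0.055)/1.055)^2.4 ≈ 0.059511
  G: 219/255 ≈ 0.858824 > 0.04045 → ((0.858824+0.055)/1.055)^2.4 ≈ 0.708376
  B: 167/255 ≈ 0.654902 > 0.04045 → ((0.654902+0.055)/1.055)^2.4 ≈ 0.386429
R_lin = 0.059511, G_lin = 0.708376, B_lin = 0.386429
L = 0.2126×R + 0.7152×G + 0.0722×B
L = 0.2126×0.059511 + 0.7152×0.708376 + 0.0722×0.386429
L ≈ 0.547183


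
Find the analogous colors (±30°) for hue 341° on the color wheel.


Base hue: 341°
Left analog: (341 - 30) mod 360 = 311°
Right analog: (341 + 30) mod 360 = 11°
Analogous hues = 311° and 11°


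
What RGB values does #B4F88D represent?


B4 → 180 (R)
F8 → 248 (G)
8D → 141 (B)
= RGB(180, 248, 141)


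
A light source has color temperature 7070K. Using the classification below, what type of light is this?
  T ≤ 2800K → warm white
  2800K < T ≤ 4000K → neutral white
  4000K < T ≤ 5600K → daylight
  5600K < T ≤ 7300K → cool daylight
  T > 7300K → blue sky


Temperature: 7070K
5600K < 7070K ≤ 7300K → cool daylight
Classification: cool daylight


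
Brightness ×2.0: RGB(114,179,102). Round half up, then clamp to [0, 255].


Multiply each channel by 2.0, round half up, clamp to [0, 255]
R: 114×2.0 = 228
G: 179×2.0 = 358 → clamp → 255
B: 102×2.0 = 204
= RGB(228, 255, 204)


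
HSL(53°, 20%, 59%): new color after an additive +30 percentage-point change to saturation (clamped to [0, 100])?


Original S = 20%
Adjustment = +30 percentage points
New S = 20 + (30) = 50
Clamp to [0, 100] → 50
= HSL(53°, 50%, 59%)


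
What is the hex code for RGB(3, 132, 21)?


R = 3 → 03 (hex)
G = 132 → 84 (hex)
B = 21 → 15 (hex)
Hex = #038415


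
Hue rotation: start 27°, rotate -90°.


New hue = (H + rotation) mod 360
New hue = (27 -90) mod 360
= -63 mod 360
= 297°


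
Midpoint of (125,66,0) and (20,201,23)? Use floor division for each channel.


Midpoint: each channel = ⌊(C₁+C₂)/2⌋
R: ⌊(125+20)/2⌋ = 72
G: ⌊(66+201)/2⌋ = 133
B: ⌊(0+23)/2⌋ = 11
= RGB(72, 133, 11)


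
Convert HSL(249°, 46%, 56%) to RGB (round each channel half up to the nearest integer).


H=249°, S=0.46, L=0.56
C = (1-|2L-1|)×S = (1-|0.12|)×0.46 = 0.4048
H' = H/60 = 249/60 ≈ 4.1500; X = C×(1-|H' mod 2 - 1|) = 0.06072
m = L - C/2 = 0.56 - 0.2024 = 0.3576
Sector ⌊H'⌋ = 4 → (R',G',B') = (0.06072, 0.0, 0.4048)
RGB = ((R'+m)×255, (G'+m)×255, (B'+m)×255) = (106.6716, 91.188, 194.412)
Round half up → RGB(107, 91, 194)


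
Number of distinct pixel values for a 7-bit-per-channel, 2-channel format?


Total bits = 7 bits/channel × 2 channels = 14 bits
Distinct pixel values = 2^14
= 16,384 pixel values


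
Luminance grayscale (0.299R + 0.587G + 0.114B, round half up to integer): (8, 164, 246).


Gray = 0.299×R + 0.587×G + 0.114×B
Gray = 0.299×8 + 0.587×164 + 0.114×246
Gray = 2.392 + 96.268 + 28.044
Gray = 126.704 → round half up → 127
Gray = 127


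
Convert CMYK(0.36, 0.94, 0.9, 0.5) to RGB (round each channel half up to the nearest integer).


R = 255 × (1-C) × (1-K) = 255 × 0.64 × 0.50 = 81.6 → 82
G = 255 × (1-M) × (1-K) = 255 × 0.06 × 0.50 = 7.65 → 8
B = 255 × (1-Y) × (1-K) = 255 × 0.10 × 0.50 = 12.75 → 13
= RGB(82, 8, 13)


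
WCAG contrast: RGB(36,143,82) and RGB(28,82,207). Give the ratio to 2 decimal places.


Linearize each sRGB channel c=v/255: c/12.92 if c ≤ 0.04045 else ((c+0.055)/1.055)^2.4
L = 0.2126×R_lin + 0.7152×G_lin + 0.0722×B_lin
Color 1 (36,143,82):
  R=36: 36/255≈0.1412 > 0.04045 → ((0.1412+0.055)/1.055)^2.4 ≈ 0.01764
  G=143: 143/255≈0.5608 > 0.04045 → ((0.5608+0.055)/1.055)^2.4 ≈ 0.27468
  B=82: 82/255≈0.3216 > 0.04045 → ((0.3216+0.055)/1.055)^2.4 ≈ 0.08438
  L1 = 0.2126×0.01764 + 0.7152×0.27468 + 0.0722×0.08438 ≈ 0.20629
Color 2 (28,82,207):
  R=28: 28/255≈0.1098 > 0.04045 → ((0.1098+0.055)/1.055)^2.4 ≈ 0.01161
  G=82: 82/255≈0.3216 > 0.04045 → ((0.3216+0.055)/1.055)^2.4 ≈ 0.08438
  B=207: 207/255≈0.8118 > 0.04045 → ((0.8118+0.055)/1.055)^2.4 ≈ 0.62396
  L2 = 0.2126×0.01161 + 0.7152×0.08438 + 0.0722×0.62396 ≈ 0.10786
Lighter = 0.20629, Darker = 0.10786
Ratio = (L_lighter + 0.05) / (L_darker + 0.05)
Ratio = (0.20629 + 0.05) / (0.10786 + 0.05) = 0.25629 / 0.15786 ≈ 1.6235
Ratio ≈ 1.62:1


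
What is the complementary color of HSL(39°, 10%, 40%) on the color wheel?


Complement = opposite side of color wheel = hue + 180°
H' = (39 + 180) mod 360 = 219°
S and L unchanged.
= HSL(219°, 10%, 40%)


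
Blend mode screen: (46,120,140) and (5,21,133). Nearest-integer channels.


Screen: C = 255 - (255-A)×(255-B)/255, rounded to nearest integer
R: 255 - (255-46)×(255-5)/255 = 255 - 52250/255 ≈ 255 - 204.902 = 50.098 → 50
G: 255 - (255-120)×(255-21)/255 = 255 - 31590/255 ≈ 255 - 123.882 = 131.118 → 131
B: 255 - (255-140)×(255-133)/255 = 255 - 14030/255 ≈ 255 - 55.020 = 199.980 → 200
= RGB(50, 131, 200)


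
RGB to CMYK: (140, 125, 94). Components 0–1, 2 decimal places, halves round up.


R'=140/255≈0.5490, G'=125/255≈0.4902, B'=94/255≈0.3686
K = 1 - max(R',G',B') = 1 - 140/255 = 115/255 = 0.45098… → 0.45
(1-R'-K)/(1-K) simplifies to (max-R)/max with max = 140:
C = (140-140)/140 = 0/140 = 0 → 0.00
M = (140-125)/140 = 15/140 = 0.10714… → 0.11
Y = (140-94)/140 = 46/140 = 0.32857… → 0.33
= CMYK(0.00, 0.11, 0.33, 0.45)


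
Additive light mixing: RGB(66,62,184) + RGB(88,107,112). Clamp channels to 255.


Additive: each channel = min(255, C₁+C₂)
R: 66+88 = 154 → 154
G: 62+107 = 169 → 169
B: 184+112 = 296 → 255
= RGB(154, 169, 255)


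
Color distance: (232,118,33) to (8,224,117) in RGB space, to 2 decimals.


d = √[(R₁-R₂)² + (G₁-G₂)² + (B₁-B₂)²]
d = √[(232-8)² + (118-224)² + (33-117)²]
d = √[50176 + 11236 + 7056]
d = √68468
d ≈ 261.66


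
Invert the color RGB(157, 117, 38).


Invert: (255-R, 255-G, 255-B)
R: 255-157 = 98
G: 255-117 = 138
B: 255-38 = 217
= RGB(98, 138, 217)


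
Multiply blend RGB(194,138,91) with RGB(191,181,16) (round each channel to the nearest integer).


Multiply: C = A×B/255, rounded to nearest integer
R: 194×191/255 = 37054/255 ≈ 145.310 → 145
G: 138×181/255 = 24978/255 ≈ 97.953 → 98
B: 91×16/255 = 1456/255 ≈ 5.710 → 6
= RGB(145, 98, 6)


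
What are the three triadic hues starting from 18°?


Triadic: equally spaced at 120° intervals
H1 = 18°
H2 = (18 + 120) mod 360 = 138°
H3 = (18 + 240) mod 360 = 258°
Triadic = 18°, 138°, 258°


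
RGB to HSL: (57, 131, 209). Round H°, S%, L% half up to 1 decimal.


Normalize: R'=57/255≈0.2235, G'=131/255≈0.5137, B'=209/255≈0.8196
Max=209/255, Min=57/255, Δ=Max-Min=152/255
L = (Max+Min)/2 = (209+57)/510 = 266/510 = 0.52156… → L = 52.2%
L > 0.5 → S = Δ/(2-Max-Min) = 152/(510-209-57) = 152/244 = 0.62295… → S = 62.3%
(the 1/255 factors cancel in S and H, so raw channel differences can be used)
Max is B' → H = 60 × ((R-G)/Δ + 4) = 60 × ((57-131)/152 + 4)
  -74/152 + 4 = -0.4868… + 4 = 3.5131…
  H = 60 × 3.5131… = 210.789…° → H = 210.8°
= HSL(210.8°, 62.3%, 52.2%)


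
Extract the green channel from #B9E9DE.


Color: #B9E9DE
R = B9 = 185
G = E9 = 233
B = DE = 222
Green = 233


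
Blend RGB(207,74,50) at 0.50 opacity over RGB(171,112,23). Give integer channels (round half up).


C = α×F + (1-α)×B, with 1-α = 0.50
R: 0.50×207 + 0.50×171 = 103.50 + 85.50 = 189.00 → 189
G: 0.50×74 + 0.50×112 = 37.00 + 56.00 = 93.00 → 93
B: 0.50×50 + 0.50×23 = 25.00 + 11.50 = 36.50 → 37
= RGB(189, 93, 37)


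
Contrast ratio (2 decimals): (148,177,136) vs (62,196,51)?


Linearize each sRGB channel c=v/255: c/12.92 if c ≤ 0.04045 else ((c+0.055)/1.055)^2.4
L = 0.2126×R_lin + 0.7152×G_lin + 0.0722×B_lin
Color 1 (148,177,136):
  R=148: 148/255≈0.5804 > 0.04045 → ((0.5804+0.055)/1.055)^2.4 ≈ 0.29614
  G=177: 177/255≈0.6941 > 0.04045 → ((0.6941+0.055)/1.055)^2.4 ≈ 0.43966
  B=136: 136/255≈0.5333 > 0.04045 → ((0.5333+0.055)/1.055)^2.4 ≈ 0.24620
  L1 = 0.2126×0.29614 + 0.7152×0.43966 + 0.0722×0.24620 ≈ 0.39518
Color 2 (62,196,51):
  R=62: 62/255≈0.2431 > 0.04045 → ((0.2431+0.055)/1.055)^2.4 ≈ 0.04817
  G=196: 196/255≈0.7686 > 0.04045 → ((0.7686+0.055)/1.055)^2.4 ≈ 0.55201
  B=51: 51/255≈0.2000 > 0.04045 → ((0.2000+0.055)/1.055)^2.4 ≈ 0.03310
  L2 = 0.2126×0.04817 + 0.7152×0.55201 + 0.0722×0.03310 ≈ 0.40743
Lighter = 0.40743, Darker = 0.39518
Ratio = (L_lighter + 0.05) / (L_darker + 0.05)
Ratio = (0.40743 + 0.05) / (0.39518 + 0.05) = 0.45743 / 0.44518 ≈ 1.0275
Ratio ≈ 1.03:1


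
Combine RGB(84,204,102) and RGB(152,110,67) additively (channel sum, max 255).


Additive: each channel = min(255, C₁+C₂)
R: 84+152 = 236 → 236
G: 204+110 = 314 → 255
B: 102+67 = 169 → 169
= RGB(236, 255, 169)


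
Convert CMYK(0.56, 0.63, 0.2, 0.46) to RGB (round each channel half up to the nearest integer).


R = 255 × (1-C) × (1-K) = 255 × 0.44 × 0.54 = 60.588 → 61
G = 255 × (1-M) × (1-K) = 255 × 0.37 × 0.54 = 50.949 → 51
B = 255 × (1-Y) × (1-K) = 255 × 0.80 × 0.54 = 110.16 → 110
= RGB(61, 51, 110)


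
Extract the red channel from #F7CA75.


Color: #F7CA75
R = F7 = 247
G = CA = 202
B = 75 = 117
Red = 247


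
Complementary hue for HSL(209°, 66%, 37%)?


Complement = opposite side of color wheel = hue + 180°
H' = (209 + 180) mod 360 = 29°
S and L unchanged.
= HSL(29°, 66%, 37%)


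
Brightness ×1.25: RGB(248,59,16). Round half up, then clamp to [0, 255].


Multiply each channel by 1.25, round half up, clamp to [0, 255]
R: 248×1.25 = 310 → clamp → 255
G: 59×1.25 = 73.75 → round → 74
B: 16×1.25 = 20
= RGB(255, 74, 20)


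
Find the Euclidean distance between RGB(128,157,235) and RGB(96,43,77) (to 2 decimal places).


d = √[(R₁-R₂)² + (G₁-G₂)² + (B₁-B₂)²]
d = √[(128-96)² + (157-43)² + (235-77)²]
d = √[1024 + 12996 + 24964]
d = √38984
d ≈ 197.44


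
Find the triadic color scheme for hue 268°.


Triadic: equally spaced at 120° intervals
H1 = 268°
H2 = (268 + 120) mod 360 = 28°
H3 = (268 + 240) mod 360 = 148°
Triadic = 268°, 28°, 148°


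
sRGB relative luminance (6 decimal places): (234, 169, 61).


Linearize each channel (sRGB transfer function): c = v/255; c_lin = c/12.92 if c ≤ 0.04045, else ((c+0.055)/1.055)^2.4
  R: 234/255 ≈ 0.917647 > 0.04045 → ((0.917647+0.055)/1.055)^2.4 ≈ 0.822786
  G: 169/255 ≈ 0.662745 > 0.04045 → ((0.662745+0.055)/1.055)^2.4 ≈ 0.396755
  B: 61/255 ≈ 0.239216 > 0.04045 → ((0.239216+0.055)/1.055)^2.4 ≈ 0.046665
R_lin = 0.822786, G_lin = 0.396755, B_lin = 0.046665
L = 0.2126×R + 0.7152×G + 0.0722×B
L = 0.2126×0.822786 + 0.7152×0.396755 + 0.0722×0.046665
L ≈ 0.462053


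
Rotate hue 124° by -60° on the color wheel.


New hue = (H + rotation) mod 360
New hue = (124 -60) mod 360
= 64 mod 360
= 64°


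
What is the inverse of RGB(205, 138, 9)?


Invert: (255-R, 255-G, 255-B)
R: 255-205 = 50
G: 255-138 = 117
B: 255-9 = 246
= RGB(50, 117, 246)


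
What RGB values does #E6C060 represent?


E6 → 230 (R)
C0 → 192 (G)
60 → 96 (B)
= RGB(230, 192, 96)


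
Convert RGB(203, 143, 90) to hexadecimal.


R = 203 → CB (hex)
G = 143 → 8F (hex)
B = 90 → 5A (hex)
Hex = #CB8F5A


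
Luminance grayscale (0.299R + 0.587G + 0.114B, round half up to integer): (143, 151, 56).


Gray = 0.299×R + 0.587×G + 0.114×B
Gray = 0.299×143 + 0.587×151 + 0.114×56
Gray = 42.757 + 88.637 + 6.384
Gray = 137.778 → round half up → 138
Gray = 138


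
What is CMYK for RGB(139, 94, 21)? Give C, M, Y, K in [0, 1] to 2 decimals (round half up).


R'=139/255≈0.5451, G'=94/255≈0.3686, B'=21/255≈0.0824
K = 1 - max(R',G',B') = 1 - 139/255 = 116/255 = 0.45490… → 0.45
(1-R'-K)/(1-K) simplifies to (max-R)/max with max = 139:
C = (139-139)/139 = 0/139 = 0 → 0.00
M = (139-94)/139 = 45/139 = 0.32374… → 0.32
Y = (139-21)/139 = 118/139 = 0.84892… → 0.85
= CMYK(0.00, 0.32, 0.85, 0.45)


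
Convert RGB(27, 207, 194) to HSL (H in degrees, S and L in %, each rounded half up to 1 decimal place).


Normalize: R'=27/255≈0.1059, G'=207/255≈0.8118, B'=194/255≈0.7608
Max=207/255, Min=27/255, Δ=Max-Min=180/255
L = (Max+Min)/2 = (207+27)/510 = 234/510 = 0.45882… → L = 45.9%
L ≤ 0.5 → S = Δ/(Max+Min) = 180/(207+27) = 180/234 = 0.76923… → S = 76.9%
(the 1/255 factors cancel in S and H, so raw channel differences can be used)
Max is G' → H = 60 × ((B-R)/Δ + 2) = 60 × ((194-27)/180 + 2)
  167/180 + 2 = 0.9277… + 2 = 2.9277…
  H = 60 × 2.9277… = 175.666…° → H = 175.7°
= HSL(175.7°, 76.9%, 45.9%)


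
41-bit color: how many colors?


Colors = 2^bits = 2^41
= 2,199,023,255,552 colors


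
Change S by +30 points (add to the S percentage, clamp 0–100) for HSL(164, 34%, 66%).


Original S = 34%
Adjustment = +30 percentage points
New S = 34 + (30) = 64
Clamp to [0, 100] → 64
= HSL(164°, 64%, 66%)


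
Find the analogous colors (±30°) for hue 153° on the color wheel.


Base hue: 153°
Left analog: (153 - 30) mod 360 = 123°
Right analog: (153 + 30) mod 360 = 183°
Analogous hues = 123° and 183°


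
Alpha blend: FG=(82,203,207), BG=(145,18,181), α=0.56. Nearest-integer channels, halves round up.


C = α×F + (1-α)×B, with 1-α = 0.44
R: 0.56×82 + 0.44×145 = 45.92 + 63.80 = 109.72 → 110
G: 0.56×203 + 0.44×18 = 113.68 + 7.92 = 121.60 → 122
B: 0.56×207 + 0.44×181 = 115.92 + 79.64 = 195.56 → 196
= RGB(110, 122, 196)


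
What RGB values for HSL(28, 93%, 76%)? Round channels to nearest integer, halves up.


H=28°, S=0.93, L=0.76
C = (1-|2L-1|)×S = (1-|0.52|)×0.93 = 0.4464
H' = H/60 = 28/60 ≈ 0.4667; X = C×(1-|H' mod 2 - 1|) = 0.20832
m = L - C/2 = 0.76 - 0.2232 = 0.5368
Sector ⌊H'⌋ = 0 → (R',G',B') = (0.4464, 0.20832, 0.0)
RGB = ((R'+m)×255, (G'+m)×255, (B'+m)×255) = (250.716, 190.0056, 136.884)
Round half up → RGB(251, 190, 137)


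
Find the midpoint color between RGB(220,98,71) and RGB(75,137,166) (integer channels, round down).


Midpoint: each channel = ⌊(C₁+C₂)/2⌋
R: ⌊(220+75)/2⌋ = 147
G: ⌊(98+137)/2⌋ = 117
B: ⌊(71+166)/2⌋ = 118
= RGB(147, 117, 118)


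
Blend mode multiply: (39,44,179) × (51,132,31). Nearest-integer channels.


Multiply: C = A×B/255, rounded to nearest integer
R: 39×51/255 = 1989/255 ≈ 7.800 → 8
G: 44×132/255 = 5808/255 ≈ 22.776 → 23
B: 179×31/255 = 5549/255 ≈ 21.761 → 22
= RGB(8, 23, 22)


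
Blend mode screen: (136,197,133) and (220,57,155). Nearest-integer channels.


Screen: C = 255 - (255-A)×(255-B)/255, rounded to nearest integer
R: 255 - (255-136)×(255-220)/255 = 255 - 4165/255 ≈ 255 - 16.333 = 238.667 → 239
G: 255 - (255-197)×(255-57)/255 = 255 - 11484/255 ≈ 255 - 45.035 = 209.965 → 210
B: 255 - (255-133)×(255-155)/255 = 255 - 12200/255 ≈ 255 - 47.843 = 207.157 → 207
= RGB(239, 210, 207)


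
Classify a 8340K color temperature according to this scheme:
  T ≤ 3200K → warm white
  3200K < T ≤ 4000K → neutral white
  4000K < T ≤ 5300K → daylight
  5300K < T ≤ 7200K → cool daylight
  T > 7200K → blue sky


Temperature: 8340K
8340K > 7200K → blue sky
Classification: blue sky


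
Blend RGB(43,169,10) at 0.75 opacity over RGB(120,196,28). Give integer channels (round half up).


C = α×F + (1-α)×B, with 1-α = 0.25
R: 0.75×43 + 0.25×120 = 32.25 + 30.00 = 62.25 → 62
G: 0.75×169 + 0.25×196 = 126.75 + 49.00 = 175.75 → 176
B: 0.75×10 + 0.25×28 = 7.50 + 7.00 = 14.50 → 15
= RGB(62, 176, 15)


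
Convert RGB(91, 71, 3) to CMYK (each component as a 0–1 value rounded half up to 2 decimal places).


R'=91/255≈0.3569, G'=71/255≈0.2784, B'=3/255≈0.0118
K = 1 - max(R',G',B') = 1 - 91/255 = 164/255 = 0.64313… → 0.64
(1-R'-K)/(1-K) simplifies to (max-R)/max with max = 91:
C = (91-91)/91 = 0/91 = 0 → 0.00
M = (91-71)/91 = 20/91 = 0.21978… → 0.22
Y = (91-3)/91 = 88/91 = 0.96703… → 0.97
= CMYK(0.00, 0.22, 0.97, 0.64)


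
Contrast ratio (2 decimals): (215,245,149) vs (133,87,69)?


Linearize each sRGB channel c=v/255: c/12.92 if c ≤ 0.04045 else ((c+0.055)/1.055)^2.4
L = 0.2126×R_lin + 0.7152×G_lin + 0.0722×B_lin
Color 1 (215,245,149):
  R=215: 215/255≈0.8431 > 0.04045 → ((0.8431+0.055)/1.055)^2.4 ≈ 0.67954
  G=245: 245/255≈0.9608 > 0.04045 → ((0.9608+0.055)/1.055)^2.4 ≈ 0.91310
  B=149: 149/255≈0.5843 > 0.04045 → ((0.5843+0.055)/1.055)^2.4 ≈ 0.30054
  L1 = 0.2126×0.67954 + 0.7152×0.91310 + 0.0722×0.30054 ≈ 0.81922
Color 2 (133,87,69):
  R=133: 133/255≈0.5216 > 0.04045 → ((0.5216+0.055)/1.055)^2.4 ≈ 0.23455
  G=87: 87/255≈0.3412 > 0.04045 → ((0.3412+0.055)/1.055)^2.4 ≈ 0.09531
  B=69: 69/255≈0.2706 > 0.04045 → ((0.2706+0.055)/1.055)^2.4 ≈ 0.05951
  L2 = 0.2126×0.23455 + 0.7152×0.09531 + 0.0722×0.05951 ≈ 0.12233
Lighter = 0.81922, Darker = 0.12233
Ratio = (L_lighter + 0.05) / (L_darker + 0.05)
Ratio = (0.81922 + 0.05) / (0.12233 + 0.05) = 0.86922 / 0.17233 ≈ 5.0440
Ratio ≈ 5.04:1


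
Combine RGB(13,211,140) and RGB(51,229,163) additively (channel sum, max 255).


Additive: each channel = min(255, C₁+C₂)
R: 13+51 = 64 → 64
G: 211+229 = 440 → 255
B: 140+163 = 303 → 255
= RGB(64, 255, 255)


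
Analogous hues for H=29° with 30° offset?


Base hue: 29°
Left analog: (29 - 30) mod 360 = 359°
Right analog: (29 + 30) mod 360 = 59°
Analogous hues = 359° and 59°


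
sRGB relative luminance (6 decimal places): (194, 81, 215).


Linearize each channel (sRGB transfer function): c = v/255; c_lin = c/12.92 if c ≤ 0.04045, else ((c+0.055)/1.055)^2.4
  R: 194/255 ≈ 0.760784 > 0.04045 → ((0.760784+0.055)/1.055)^2.4 ≈ 0.539479
  G: 81/255 ≈ 0.317647 > 0.04045 → ((0.317647+0.055)/1.055)^2.4 ≈ 0.082283
  B: 215/255 ≈ 0.843137 > 0.04045 → ((0.843137+0.055)/1.055)^2.4 ≈ 0.679542
R_lin = 0.539479, G_lin = 0.082283, B_lin = 0.679542
L = 0.2126×R + 0.7152×G + 0.0722×B
L = 0.2126×0.539479 + 0.7152×0.082283 + 0.0722×0.679542
L ≈ 0.222605


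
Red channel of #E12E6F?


Color: #E12E6F
R = E1 = 225
G = 2E = 46
B = 6F = 111
Red = 225


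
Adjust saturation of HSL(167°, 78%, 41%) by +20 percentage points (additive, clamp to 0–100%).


Original S = 78%
Adjustment = +20 percentage points
New S = 78 + (20) = 98
Clamp to [0, 100] → 98
= HSL(167°, 98%, 41%)


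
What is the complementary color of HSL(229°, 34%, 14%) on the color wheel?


Complement = opposite side of color wheel = hue + 180°
H' = (229 + 180) mod 360 = 49°
S and L unchanged.
= HSL(49°, 34%, 14%)


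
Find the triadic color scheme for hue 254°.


Triadic: equally spaced at 120° intervals
H1 = 254°
H2 = (254 + 120) mod 360 = 14°
H3 = (254 + 240) mod 360 = 134°
Triadic = 254°, 14°, 134°


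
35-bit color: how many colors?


Colors = 2^bits = 2^35
= 34,359,738,368 colors


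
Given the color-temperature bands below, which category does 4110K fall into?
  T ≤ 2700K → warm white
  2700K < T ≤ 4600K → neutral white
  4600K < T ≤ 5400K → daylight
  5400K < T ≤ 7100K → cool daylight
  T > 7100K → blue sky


Temperature: 4110K
2700K < 4110K ≤ 4600K → neutral white
Classification: neutral white


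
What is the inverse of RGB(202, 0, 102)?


Invert: (255-R, 255-G, 255-B)
R: 255-202 = 53
G: 255-0 = 255
B: 255-102 = 153
= RGB(53, 255, 153)


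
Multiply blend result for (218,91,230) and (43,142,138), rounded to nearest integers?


Multiply: C = A×B/255, rounded to nearest integer
R: 218×43/255 = 9374/255 ≈ 36.761 → 37
G: 91×142/255 = 12922/255 ≈ 50.675 → 51
B: 230×138/255 = 31740/255 ≈ 124.471 → 124
= RGB(37, 51, 124)


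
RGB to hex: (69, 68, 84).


R = 69 → 45 (hex)
G = 68 → 44 (hex)
B = 84 → 54 (hex)
Hex = #454454


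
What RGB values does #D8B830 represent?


D8 → 216 (R)
B8 → 184 (G)
30 → 48 (B)
= RGB(216, 184, 48)


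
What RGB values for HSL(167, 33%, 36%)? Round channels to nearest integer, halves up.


H=167°, S=0.33, L=0.36
C = (1-|2L-1|)×S = (1-|-0.28|)×0.33 = 0.2376
H' = H/60 = 167/60 ≈ 2.7833; X = C×(1-|H' mod 2 - 1|) = 0.18612
m = L - C/2 = 0.36 - 0.1188 = 0.2412
Sector ⌊H'⌋ = 2 → (R',G',B') = (0.0, 0.2376, 0.18612)
RGB = ((R'+m)×255, (G'+m)×255, (B'+m)×255) = (61.506, 122.094, 108.9666)
Round half up → RGB(62, 122, 109)


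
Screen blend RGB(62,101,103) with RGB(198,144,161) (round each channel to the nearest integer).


Screen: C = 255 - (255-A)×(255-B)/255, rounded to nearest integer
R: 255 - (255-62)×(255-198)/255 = 255 - 11001/255 ≈ 255 - 43.141 = 211.859 → 212
G: 255 - (255-101)×(255-144)/255 = 255 - 17094/255 ≈ 255 - 67.035 = 187.965 → 188
B: 255 - (255-103)×(255-161)/255 = 255 - 14288/255 ≈ 255 - 56.031 = 198.969 → 199
= RGB(212, 188, 199)


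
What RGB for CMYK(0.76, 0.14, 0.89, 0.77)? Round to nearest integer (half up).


R = 255 × (1-C) × (1-K) = 255 × 0.24 × 0.23 = 14.076 → 14
G = 255 × (1-M) × (1-K) = 255 × 0.86 × 0.23 = 50.439 → 50
B = 255 × (1-Y) × (1-K) = 255 × 0.11 × 0.23 = 6.4515 → 6
= RGB(14, 50, 6)


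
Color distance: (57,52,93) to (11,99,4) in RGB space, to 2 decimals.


d = √[(R₁-R₂)² + (G₁-G₂)² + (B₁-B₂)²]
d = √[(57-11)² + (52-99)² + (93-4)²]
d = √[2116 + 2209 + 7921]
d = √12246
d ≈ 110.66


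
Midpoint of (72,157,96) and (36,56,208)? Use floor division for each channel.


Midpoint: each channel = ⌊(C₁+C₂)/2⌋
R: ⌊(72+36)/2⌋ = 54
G: ⌊(157+56)/2⌋ = 106
B: ⌊(96+208)/2⌋ = 152
= RGB(54, 106, 152)


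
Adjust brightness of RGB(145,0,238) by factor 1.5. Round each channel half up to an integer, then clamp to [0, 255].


Multiply each channel by 1.5, round half up, clamp to [0, 255]
R: 145×1.5 = 217.5 → round → 218
G: 0×1.5 = 0
B: 238×1.5 = 357 → clamp → 255
= RGB(218, 0, 255)


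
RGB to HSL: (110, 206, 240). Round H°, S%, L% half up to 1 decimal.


Normalize: R'=110/255≈0.4314, G'=206/255≈0.8078, B'=240/255≈0.9412
Max=240/255, Min=110/255, Δ=Max-Min=130/255
L = (Max+Min)/2 = (240+110)/510 = 350/510 = 0.68627… → L = 68.6%
L > 0.5 → S = Δ/(2-Max-Min) = 130/(510-240-110) = 130/160 = 0.8125 → S = 81.3%
(the 1/255 factors cancel in S and H, so raw channel differences can be used)
Max is B' → H = 60 × ((R-G)/Δ + 4) = 60 × ((110-206)/130 + 4)
  -96/130 + 4 = -0.7384… + 4 = 3.2615…
  H = 60 × 3.2615… = 195.692…° → H = 195.7°
= HSL(195.7°, 81.3%, 68.6%)


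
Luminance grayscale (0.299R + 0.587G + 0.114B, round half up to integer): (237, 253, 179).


Gray = 0.299×R + 0.587×G + 0.114×B
Gray = 0.299×237 + 0.587×253 + 0.114×179
Gray = 70.863 + 148.511 + 20.406
Gray = 239.780 → round half up → 240
Gray = 240


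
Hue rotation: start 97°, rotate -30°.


New hue = (H + rotation) mod 360
New hue = (97 -30) mod 360
= 67 mod 360
= 67°


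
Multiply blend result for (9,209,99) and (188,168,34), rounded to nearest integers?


Multiply: C = A×B/255, rounded to nearest integer
R: 9×188/255 = 1692/255 ≈ 6.635 → 7
G: 209×168/255 = 35112/255 ≈ 137.694 → 138
B: 99×34/255 = 3366/255 ≈ 13.200 → 13
= RGB(7, 138, 13)


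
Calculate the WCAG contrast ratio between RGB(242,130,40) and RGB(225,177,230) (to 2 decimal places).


Linearize each sRGB channel c=v/255: c/12.92 if c ≤ 0.04045 else ((c+0.055)/1.055)^2.4
L = 0.2126×R_lin + 0.7152×G_lin + 0.0722×B_lin
Color 1 (242,130,40):
  R=242: 242/255≈0.9490 > 0.04045 → ((0.9490+0.055)/1.055)^2.4 ≈ 0.88792
  G=130: 130/255≈0.5098 > 0.04045 → ((0.5098+0.055)/1.055)^2.4 ≈ 0.22323
  B=40: 40/255≈0.1569 > 0.04045 → ((0.1569+0.055)/1.055)^2.4 ≈ 0.02122
  L1 = 0.2126×0.88792 + 0.7152×0.22323 + 0.0722×0.02122 ≈ 0.34996
Color 2 (225,177,230):
  R=225: 225/255≈0.8824 > 0.04045 → ((0.8824+0.055)/1.055)^2.4 ≈ 0.75294
  G=177: 177/255≈0.6941 > 0.04045 → ((0.6941+0.055)/1.055)^2.4 ≈ 0.43966
  B=230: 230/255≈0.9020 > 0.04045 → ((0.9020+0.055)/1.055)^2.4 ≈ 0.79130
  L2 = 0.2126×0.75294 + 0.7152×0.43966 + 0.0722×0.79130 ≈ 0.53165
Lighter = 0.53165, Darker = 0.34996
Ratio = (L_lighter + 0.05) / (L_darker + 0.05)
Ratio = (0.53165 + 0.05) / (0.34996 + 0.05) = 0.58165 / 0.39996 ≈ 1.4543
Ratio ≈ 1.45:1


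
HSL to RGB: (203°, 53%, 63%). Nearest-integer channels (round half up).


H=203°, S=0.53, L=0.63
C = (1-|2L-1|)×S = (1-|0.26|)×0.53 = 0.3922
H' = H/60 = 203/60 ≈ 3.3833; X = C×(1-|H' mod 2 - 1|) ≈ 0.2419
m = L - C/2 = 0.63 - 0.1961 = 0.4339
Sector ⌊H'⌋ = 3 → (R',G',B') = (0.0, ≈0.2419, 0.3922)
RGB = ((R'+m)×255, (G'+m)×255, (B'+m)×255) = (110.6445, 172.31795, 210.6555)
Round half up → RGB(111, 172, 211)


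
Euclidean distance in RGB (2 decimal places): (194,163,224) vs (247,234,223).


d = √[(R₁-R₂)² + (G₁-G₂)² + (B₁-B₂)²]
d = √[(194-247)² + (163-234)² + (224-223)²]
d = √[2809 + 5041 + 1]
d = √7851
d ≈ 88.61


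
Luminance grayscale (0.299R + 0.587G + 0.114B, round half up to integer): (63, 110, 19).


Gray = 0.299×R + 0.587×G + 0.114×B
Gray = 0.299×63 + 0.587×110 + 0.114×19
Gray = 18.837 + 64.570 + 2.166
Gray = 85.573 → round half up → 86
Gray = 86


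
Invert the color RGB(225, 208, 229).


Invert: (255-R, 255-G, 255-B)
R: 255-225 = 30
G: 255-208 = 47
B: 255-229 = 26
= RGB(30, 47, 26)


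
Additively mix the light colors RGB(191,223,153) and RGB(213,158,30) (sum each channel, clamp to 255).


Additive: each channel = min(255, C₁+C₂)
R: 191+213 = 404 → 255
G: 223+158 = 381 → 255
B: 153+30 = 183 → 183
= RGB(255, 255, 183)


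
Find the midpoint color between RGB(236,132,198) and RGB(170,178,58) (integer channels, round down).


Midpoint: each channel = ⌊(C₁+C₂)/2⌋
R: ⌊(236+170)/2⌋ = 203
G: ⌊(132+178)/2⌋ = 155
B: ⌊(198+58)/2⌋ = 128
= RGB(203, 155, 128)


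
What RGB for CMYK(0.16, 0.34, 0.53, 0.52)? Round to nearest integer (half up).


R = 255 × (1-C) × (1-K) = 255 × 0.84 × 0.48 = 102.816 → 103
G = 255 × (1-M) × (1-K) = 255 × 0.66 × 0.48 = 80.784 → 81
B = 255 × (1-Y) × (1-K) = 255 × 0.47 × 0.48 = 57.528 → 58
= RGB(103, 81, 58)


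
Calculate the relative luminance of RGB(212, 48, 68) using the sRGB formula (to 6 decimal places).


Linearize each channel (sRGB transfer function): c = v/255; c_lin = c/12.92 if c ≤ 0.04045, else ((c+0.055)/1.055)^2.4
  R: 212/255 ≈ 0.831373 > 0.04045 → ((0.831373+0.055)/1.055)^2.4 ≈ 0.658375
  G: 48/255 ≈ 0.188235 > 0.04045 → ((0.188235+0.055)/1.055)^2.4 ≈ 0.029557
  B: 68/255 ≈ 0.266667 > 0.04045 → ((0.266667+0.055)/1.055)^2.4 ≈ 0.057805
R_lin = 0.658375, G_lin = 0.029557, B_lin = 0.057805
L = 0.2126×R + 0.7152×G + 0.0722×B
L = 0.2126×0.658375 + 0.7152×0.029557 + 0.0722×0.057805
L ≈ 0.165283


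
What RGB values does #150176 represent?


15 → 21 (R)
01 → 1 (G)
76 → 118 (B)
= RGB(21, 1, 118)


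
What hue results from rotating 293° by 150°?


New hue = (H + rotation) mod 360
New hue = (293 + 150) mod 360
= 443 mod 360
= 83°


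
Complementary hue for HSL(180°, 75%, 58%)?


Complement = opposite side of color wheel = hue + 180°
H' = (180 + 180) mod 360 = 0°
S and L unchanged.
= HSL(0°, 75%, 58%)


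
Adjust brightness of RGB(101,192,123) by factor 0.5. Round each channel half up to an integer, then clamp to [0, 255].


Multiply each channel by 0.5, round half up, clamp to [0, 255]
R: 101×0.5 = 50.5 → round → 51
G: 192×0.5 = 96
B: 123×0.5 = 61.5 → round → 62
= RGB(51, 96, 62)


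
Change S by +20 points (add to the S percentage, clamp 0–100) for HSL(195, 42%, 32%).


Original S = 42%
Adjustment = +20 percentage points
New S = 42 + (20) = 62
Clamp to [0, 100] → 62
= HSL(195°, 62%, 32%)


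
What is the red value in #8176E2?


Color: #8176E2
R = 81 = 129
G = 76 = 118
B = E2 = 226
Red = 129


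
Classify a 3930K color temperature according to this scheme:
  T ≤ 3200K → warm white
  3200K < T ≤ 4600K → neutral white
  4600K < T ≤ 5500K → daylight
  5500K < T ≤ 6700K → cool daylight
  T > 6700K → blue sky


Temperature: 3930K
3200K < 3930K ≤ 4600K → neutral white
Classification: neutral white


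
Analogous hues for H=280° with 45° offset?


Base hue: 280°
Left analog: (280 - 45) mod 360 = 235°
Right analog: (280 + 45) mod 360 = 325°
Analogous hues = 235° and 325°


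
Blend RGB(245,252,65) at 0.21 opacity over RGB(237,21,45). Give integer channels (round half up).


C = α×F + (1-α)×B, with 1-α = 0.79
R: 0.21×245 + 0.79×237 = 51.45 + 187.23 = 238.68 → 239
G: 0.21×252 + 0.79×21 = 52.92 + 16.59 = 69.51 → 70
B: 0.21×65 + 0.79×45 = 13.65 + 35.55 = 49.20 → 49
= RGB(239, 70, 49)


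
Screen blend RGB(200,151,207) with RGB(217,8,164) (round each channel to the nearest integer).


Screen: C = 255 - (255-A)×(255-B)/255, rounded to nearest integer
R: 255 - (255-200)×(255-217)/255 = 255 - 2090/255 ≈ 255 - 8.196 = 246.804 → 247
G: 255 - (255-151)×(255-8)/255 = 255 - 25688/255 ≈ 255 - 100.737 = 154.263 → 154
B: 255 - (255-207)×(255-164)/255 = 255 - 4368/255 ≈ 255 - 17.129 = 237.871 → 238
= RGB(247, 154, 238)


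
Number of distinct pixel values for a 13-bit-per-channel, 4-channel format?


Total bits = 13 bits/channel × 4 channels = 52 bits
Distinct pixel values = 2^52
= 4,503,599,627,370,496 pixel values


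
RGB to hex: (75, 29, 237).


R = 75 → 4B (hex)
G = 29 → 1D (hex)
B = 237 → ED (hex)
Hex = #4B1DED


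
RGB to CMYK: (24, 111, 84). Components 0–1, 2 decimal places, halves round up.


R'=24/255≈0.0941, G'=111/255≈0.4353, B'=84/255≈0.3294
K = 1 - max(R',G',B') = 1 - 111/255 = 144/255 = 0.56470… → 0.56
(1-R'-K)/(1-K) simplifies to (max-R)/max with max = 111:
C = (111-24)/111 = 87/111 = 0.78378… → 0.78
M = (111-111)/111 = 0/111 = 0 → 0.00
Y = (111-84)/111 = 27/111 = 0.24324… → 0.24
= CMYK(0.78, 0.00, 0.24, 0.56)


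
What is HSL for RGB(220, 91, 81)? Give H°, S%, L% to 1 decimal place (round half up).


Normalize: R'=220/255≈0.8627, G'=91/255≈0.3569, B'=81/255≈0.3176
Max=220/255, Min=81/255, Δ=Max-Min=139/255
L = (Max+Min)/2 = (220+81)/510 = 301/510 = 0.59019… → L = 59.0%
L > 0.5 → S = Δ/(2-Max-Min) = 139/(510-220-81) = 139/209 = 0.66507… → S = 66.5%
(the 1/255 factors cancel in S and H, so raw channel differences can be used)
Max is R' → H = 60 × (((G-B)/Δ) mod 6) = 60 × (((91-81)/139) mod 6)
  10/139 = 0.0719…
  H = 60 × 0.0719… = 4.316…° → H = 4.3°
= HSL(4.3°, 66.5%, 59.0%)


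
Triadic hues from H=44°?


Triadic: equally spaced at 120° intervals
H1 = 44°
H2 = (44 + 120) mod 360 = 164°
H3 = (44 + 240) mod 360 = 284°
Triadic = 44°, 164°, 284°


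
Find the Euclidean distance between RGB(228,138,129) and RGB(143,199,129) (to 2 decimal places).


d = √[(R₁-R₂)² + (G₁-G₂)² + (B₁-B₂)²]
d = √[(228-143)² + (138-199)² + (129-129)²]
d = √[7225 + 3721 + 0]
d = √10946
d ≈ 104.62


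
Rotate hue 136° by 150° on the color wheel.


New hue = (H + rotation) mod 360
New hue = (136 + 150) mod 360
= 286 mod 360
= 286°


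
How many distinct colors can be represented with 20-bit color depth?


Colors = 2^bits = 2^20
= 1,048,576 colors


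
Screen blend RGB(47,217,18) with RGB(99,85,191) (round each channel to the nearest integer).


Screen: C = 255 - (255-A)×(255-B)/255, rounded to nearest integer
R: 255 - (255-47)×(255-99)/255 = 255 - 32448/255 ≈ 255 - 127.247 = 127.753 → 128
G: 255 - (255-217)×(255-85)/255 = 255 - 6460/255 ≈ 255 - 25.333 = 229.667 → 230
B: 255 - (255-18)×(255-191)/255 = 255 - 15168/255 ≈ 255 - 59.482 = 195.518 → 196
= RGB(128, 230, 196)


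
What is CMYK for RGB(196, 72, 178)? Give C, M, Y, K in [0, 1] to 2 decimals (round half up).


R'=196/255≈0.7686, G'=72/255≈0.2824, B'=178/255≈0.6980
K = 1 - max(R',G',B') = 1 - 196/255 = 59/255 = 0.23137… → 0.23
(1-R'-K)/(1-K) simplifies to (max-R)/max with max = 196:
C = (196-196)/196 = 0/196 = 0 → 0.00
M = (196-72)/196 = 124/196 = 0.63265… → 0.63
Y = (196-178)/196 = 18/196 = 0.09183… → 0.09
= CMYK(0.00, 0.63, 0.09, 0.23)


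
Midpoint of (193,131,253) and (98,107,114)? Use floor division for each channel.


Midpoint: each channel = ⌊(C₁+C₂)/2⌋
R: ⌊(193+98)/2⌋ = 145
G: ⌊(131+107)/2⌋ = 119
B: ⌊(253+114)/2⌋ = 183
= RGB(145, 119, 183)


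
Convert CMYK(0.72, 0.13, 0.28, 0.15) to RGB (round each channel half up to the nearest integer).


R = 255 × (1-C) × (1-K) = 255 × 0.28 × 0.85 = 60.69 → 61
G = 255 × (1-M) × (1-K) = 255 × 0.87 × 0.85 = 188.5725 → 189
B = 255 × (1-Y) × (1-K) = 255 × 0.72 × 0.85 = 156.06 → 156
= RGB(61, 189, 156)


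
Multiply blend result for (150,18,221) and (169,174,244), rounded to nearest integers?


Multiply: C = A×B/255, rounded to nearest integer
R: 150×169/255 = 25350/255 ≈ 99.412 → 99
G: 18×174/255 = 3132/255 ≈ 12.282 → 12
B: 221×244/255 = 53924/255 ≈ 211.467 → 211
= RGB(99, 12, 211)


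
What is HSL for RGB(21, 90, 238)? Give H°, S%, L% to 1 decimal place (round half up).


Normalize: R'=21/255≈0.0824, G'=90/255≈0.3529, B'=238/255≈0.9333
Max=238/255, Min=21/255, Δ=Max-Min=217/255
L = (Max+Min)/2 = (238+21)/510 = 259/510 = 0.50784… → L = 50.8%
L > 0.5 → S = Δ/(2-Max-Min) = 217/(510-238-21) = 217/251 = 0.86454… → S = 86.5%
(the 1/255 factors cancel in S and H, so raw channel differences can be used)
Max is B' → H = 60 × ((R-G)/Δ + 4) = 60 × ((21-90)/217 + 4)
  -69/217 + 4 = -0.3179… + 4 = 3.6820…
  H = 60 × 3.6820… = 220.921…° → H = 220.9°
= HSL(220.9°, 86.5%, 50.8%)


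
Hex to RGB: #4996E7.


49 → 73 (R)
96 → 150 (G)
E7 → 231 (B)
= RGB(73, 150, 231)


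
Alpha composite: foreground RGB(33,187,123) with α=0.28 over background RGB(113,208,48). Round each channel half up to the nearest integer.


C = α×F + (1-α)×B, with 1-α = 0.72
R: 0.28×33 + 0.72×113 = 9.24 + 81.36 = 90.60 → 91
G: 0.28×187 + 0.72×208 = 52.36 + 149.76 = 202.12 → 202
B: 0.28×123 + 0.72×48 = 34.44 + 34.56 = 69.00 → 69
= RGB(91, 202, 69)


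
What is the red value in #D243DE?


Color: #D243DE
R = D2 = 210
G = 43 = 67
B = DE = 222
Red = 210


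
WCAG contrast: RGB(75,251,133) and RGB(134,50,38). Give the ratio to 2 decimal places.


Linearize each sRGB channel c=v/255: c/12.92 if c ≤ 0.04045 else ((c+0.055)/1.055)^2.4
L = 0.2126×R_lin + 0.7152×G_lin + 0.0722×B_lin
Color 1 (75,251,133):
  R=75: 75/255≈0.2941 > 0.04045 → ((0.2941+0.055)/1.055)^2.4 ≈ 0.07036
  G=251: 251/255≈0.9843 > 0.04045 → ((0.9843+0.055)/1.055)^2.4 ≈ 0.96469
  B=133: 133/255≈0.5216 > 0.04045 → ((0.5216+0.055)/1.055)^2.4 ≈ 0.23455
  L1 = 0.2126×0.07036 + 0.7152×0.96469 + 0.0722×0.23455 ≈ 0.72184
Color 2 (134,50,38):
  R=134: 134/255≈0.5255 > 0.04045 → ((0.5255+0.055)/1.055)^2.4 ≈ 0.23840
  G=50: 50/255≈0.1961 > 0.04045 → ((0.1961+0.055)/1.055)^2.4 ≈ 0.03190
  B=38: 38/255≈0.1490 > 0.04045 → ((0.1490+0.055)/1.055)^2.4 ≈ 0.01938
  L2 = 0.2126×0.23840 + 0.7152×0.03190 + 0.0722×0.01938 ≈ 0.07489
Lighter = 0.72184, Darker = 0.07489
Ratio = (L_lighter + 0.05) / (L_darker + 0.05)
Ratio = (0.72184 + 0.05) / (0.07489 + 0.05) = 0.77184 / 0.12489 ≈ 6.1799
Ratio ≈ 6.18:1


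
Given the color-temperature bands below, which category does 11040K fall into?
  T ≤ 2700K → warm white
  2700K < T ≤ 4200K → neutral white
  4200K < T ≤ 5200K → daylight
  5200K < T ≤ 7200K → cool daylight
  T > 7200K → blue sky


Temperature: 11040K
11040K > 7200K → blue sky
Classification: blue sky


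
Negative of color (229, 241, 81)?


Invert: (255-R, 255-G, 255-B)
R: 255-229 = 26
G: 255-241 = 14
B: 255-81 = 174
= RGB(26, 14, 174)


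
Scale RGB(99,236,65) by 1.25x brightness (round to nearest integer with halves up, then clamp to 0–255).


Multiply each channel by 1.25, round half up, clamp to [0, 255]
R: 99×1.25 = 123.75 → round → 124
G: 236×1.25 = 295 → clamp → 255
B: 65×1.25 = 81.25 → round → 81
= RGB(124, 255, 81)


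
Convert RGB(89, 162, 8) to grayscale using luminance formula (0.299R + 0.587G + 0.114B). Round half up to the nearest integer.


Gray = 0.299×R + 0.587×G + 0.114×B
Gray = 0.299×89 + 0.587×162 + 0.114×8
Gray = 26.611 + 95.094 + 0.912
Gray = 122.617 → round half up → 123
Gray = 123


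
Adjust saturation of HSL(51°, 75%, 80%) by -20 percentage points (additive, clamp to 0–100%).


Original S = 75%
Adjustment = -20 percentage points
New S = 75 + (-20) = 55
Clamp to [0, 100] → 55
= HSL(51°, 55%, 80%)


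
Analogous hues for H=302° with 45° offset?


Base hue: 302°
Left analog: (302 - 45) mod 360 = 257°
Right analog: (302 + 45) mod 360 = 347°
Analogous hues = 257° and 347°


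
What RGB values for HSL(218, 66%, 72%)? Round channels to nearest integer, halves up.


H=218°, S=0.66, L=0.72
C = (1-|2L-1|)×S = (1-|0.44|)×0.66 = 0.3696
H' = H/60 = 218/60 ≈ 3.6333; X = C×(1-|H' mod 2 - 1|) = 0.13552
m = L - C/2 = 0.72 - 0.1848 = 0.5352
Sector ⌊H'⌋ = 3 → (R',G',B') = (0.0, 0.13552, 0.3696)
RGB = ((R'+m)×255, (G'+m)×255, (B'+m)×255) = (136.476, 171.0336, 230.724)
Round half up → RGB(136, 171, 231)


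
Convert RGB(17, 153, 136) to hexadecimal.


R = 17 → 11 (hex)
G = 153 → 99 (hex)
B = 136 → 88 (hex)
Hex = #119988


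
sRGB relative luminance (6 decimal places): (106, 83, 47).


Linearize each channel (sRGB transfer function): c = v/255; c_lin = c/12.92 if c ≤ 0.04045, else ((c+0.055)/1.055)^2.4
  R: 106/255 ≈ 0.415686 > 0.04045 → ((0.415686+0.055)/1.055)^2.4 ≈ 0.144128
  G: 83/255 ≈ 0.325490 > 0.04045 → ((0.325490+0.055)/1.055)^2.4 ≈ 0.086500
  B: 47/255 ≈ 0.184314 > 0.04045 → ((0.184314+0.055)/1.055)^2.4 ≈ 0.028426
R_lin = 0.144128, G_lin = 0.086500, B_lin = 0.028426
L = 0.2126×R + 0.7152×G + 0.0722×B
L = 0.2126×0.144128 + 0.7152×0.086500 + 0.0722×0.028426
L ≈ 0.094559
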